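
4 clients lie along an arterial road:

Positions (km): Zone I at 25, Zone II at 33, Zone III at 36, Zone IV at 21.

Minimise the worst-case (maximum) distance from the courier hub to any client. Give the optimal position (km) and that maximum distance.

location 28.5, max distance 7.5

The 1-center on a line is the midpoint of the two extreme points: leftmost at 21, rightmost at 36.
Optimal location = (21 + 36)/2 = 28.5; maximum distance = (36 − 21)/2 = 7.5.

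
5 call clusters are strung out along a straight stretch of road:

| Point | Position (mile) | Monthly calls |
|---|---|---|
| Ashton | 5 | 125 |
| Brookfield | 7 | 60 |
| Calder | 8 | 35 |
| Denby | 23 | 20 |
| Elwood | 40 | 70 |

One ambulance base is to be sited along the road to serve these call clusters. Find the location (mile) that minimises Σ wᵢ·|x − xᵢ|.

For a sum of weighted absolute distances on a line, the optimum is the weighted median (not the mean). Total weight W = 310; half-weight = 155.
Sort by position and accumulate weight:
  mile 5 (Ashton, w=125) → cum 125
  mile 7 (Brookfield, w=60) → cum 185  ≥ 155 → median here
  mile 8 (Calder, w=35) → cum 220
  mile 23 (Denby, w=20) → cum 240
  mile 40 (Elwood, w=70) → cum 310
Optimal location: mile 7.

x = 7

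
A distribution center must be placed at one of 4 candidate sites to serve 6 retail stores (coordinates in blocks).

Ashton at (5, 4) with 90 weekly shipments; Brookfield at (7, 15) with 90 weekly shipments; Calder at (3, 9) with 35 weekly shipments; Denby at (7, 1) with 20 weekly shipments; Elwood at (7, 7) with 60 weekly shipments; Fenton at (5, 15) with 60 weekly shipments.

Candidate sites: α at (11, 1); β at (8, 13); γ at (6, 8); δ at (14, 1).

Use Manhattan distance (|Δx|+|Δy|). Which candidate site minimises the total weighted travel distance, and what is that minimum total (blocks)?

Total weighted distance at each candidate:
  α (11, 1): total = 4870
  β (8, 13): total = 2645
  γ (6, 8): total = 2070
  δ (14, 1): total = 5935
Minimum is at γ with total 2070 blocks.

γ, total 2070 blocks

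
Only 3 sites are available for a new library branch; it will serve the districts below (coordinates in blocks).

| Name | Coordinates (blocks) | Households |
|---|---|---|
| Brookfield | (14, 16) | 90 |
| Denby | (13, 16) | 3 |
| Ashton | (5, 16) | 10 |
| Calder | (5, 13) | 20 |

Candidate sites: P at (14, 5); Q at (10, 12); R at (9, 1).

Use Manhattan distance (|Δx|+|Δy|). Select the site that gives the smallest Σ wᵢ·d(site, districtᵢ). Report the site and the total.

Q, total 951 blocks

Total weighted distance at each candidate:
  P (14, 5): total = 1566
  Q (10, 12): total = 951
  R (9, 1): total = 2367
Minimum is at Q with total 951 blocks.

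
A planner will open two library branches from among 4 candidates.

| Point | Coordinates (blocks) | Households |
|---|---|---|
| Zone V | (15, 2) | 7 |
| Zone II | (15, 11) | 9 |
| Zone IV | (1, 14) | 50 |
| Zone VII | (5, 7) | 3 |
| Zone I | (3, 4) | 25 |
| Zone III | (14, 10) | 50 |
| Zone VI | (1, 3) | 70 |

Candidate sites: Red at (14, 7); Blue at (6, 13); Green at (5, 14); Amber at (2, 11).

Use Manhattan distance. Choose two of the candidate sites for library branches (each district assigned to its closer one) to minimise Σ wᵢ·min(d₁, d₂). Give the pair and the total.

Evaluate every pair (each demand assigned to the nearer of the two):
  {Red, Amber}: total = 1288
  {Red, Green}: total = 1808
  {Blue, Amber}: total = 1840
  {Red, Blue}: total = 1908
  {Green, Amber}: total = 1972
  {Blue, Green}: total = 2360
Best pair: {Red, Amber} with total 1288.

{Red, Amber}, total 1288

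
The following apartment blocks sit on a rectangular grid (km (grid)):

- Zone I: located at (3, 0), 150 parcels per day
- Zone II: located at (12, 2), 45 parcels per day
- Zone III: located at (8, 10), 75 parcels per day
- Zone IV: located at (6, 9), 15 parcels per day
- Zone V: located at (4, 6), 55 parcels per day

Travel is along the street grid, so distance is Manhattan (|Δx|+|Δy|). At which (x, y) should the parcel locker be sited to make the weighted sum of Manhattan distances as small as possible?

(4, 2)

Manhattan distance separates: Σwᵢ(|x−xᵢ|+|y−yᵢ|) = Σwᵢ|x−xᵢ| + Σwᵢ|y−yᵢ|, so x and y are optimised independently as 1-D weighted medians.
Total weight W = 340; half = 170.
x-coordinate, sorted with cumulative weight:
  x=3 (Zone I, w=150) cum 150
  x=4 (Zone V, w=55) cum 205  ← median
  x=6 (Zone IV, w=15) cum 220
  x=8 (Zone III, w=75) cum 295
  x=12 (Zone II, w=45) cum 340
⇒ x* = 4
y-coordinate, sorted with cumulative weight:
  y=0 (Zone I, w=150) cum 150
  y=2 (Zone II, w=45) cum 195  ← median
  y=6 (Zone V, w=55) cum 250
  y=9 (Zone IV, w=15) cum 265
  y=10 (Zone III, w=75) cum 340
⇒ y* = 2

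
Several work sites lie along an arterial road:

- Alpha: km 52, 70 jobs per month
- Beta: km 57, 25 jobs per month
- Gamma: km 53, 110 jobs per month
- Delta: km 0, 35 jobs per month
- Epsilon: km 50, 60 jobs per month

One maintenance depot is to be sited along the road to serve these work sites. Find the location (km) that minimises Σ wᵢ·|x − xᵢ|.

x = 52

For a sum of weighted absolute distances on a line, the optimum is the weighted median (not the mean). Total weight W = 300; half-weight = 150.
Sort by position and accumulate weight:
  km 0 (Delta, w=35) → cum 35
  km 50 (Epsilon, w=60) → cum 95
  km 52 (Alpha, w=70) → cum 165  ≥ 150 → median here
  km 53 (Gamma, w=110) → cum 275
  km 57 (Beta, w=25) → cum 300
Optimal location: km 52.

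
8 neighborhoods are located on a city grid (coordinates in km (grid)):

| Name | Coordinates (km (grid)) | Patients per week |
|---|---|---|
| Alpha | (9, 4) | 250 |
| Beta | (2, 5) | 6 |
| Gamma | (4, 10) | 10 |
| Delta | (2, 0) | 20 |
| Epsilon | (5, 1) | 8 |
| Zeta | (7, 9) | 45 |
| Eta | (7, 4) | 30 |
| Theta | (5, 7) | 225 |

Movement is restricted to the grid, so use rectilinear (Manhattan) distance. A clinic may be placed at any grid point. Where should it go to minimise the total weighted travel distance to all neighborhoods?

(7, 4)

Manhattan distance separates: Σwᵢ(|x−xᵢ|+|y−yᵢ|) = Σwᵢ|x−xᵢ| + Σwᵢ|y−yᵢ|, so x and y are optimised independently as 1-D weighted medians.
Total weight W = 594; half = 297.
x-coordinate, sorted with cumulative weight:
  x=2 (Beta, w=6) cum 6
  x=2 (Delta, w=20) cum 26
  x=4 (Gamma, w=10) cum 36
  x=5 (Epsilon, w=8) cum 44
  x=5 (Theta, w=225) cum 269
  x=7 (Zeta, w=45) cum 314  ← median
  x=7 (Eta, w=30) cum 344
  x=9 (Alpha, w=250) cum 594
⇒ x* = 7
y-coordinate, sorted with cumulative weight:
  y=0 (Delta, w=20) cum 20
  y=1 (Epsilon, w=8) cum 28
  y=4 (Alpha, w=250) cum 278
  y=4 (Eta, w=30) cum 308  ← median
  y=5 (Beta, w=6) cum 314
  y=7 (Theta, w=225) cum 539
  y=9 (Zeta, w=45) cum 584
  y=10 (Gamma, w=10) cum 594
⇒ y* = 4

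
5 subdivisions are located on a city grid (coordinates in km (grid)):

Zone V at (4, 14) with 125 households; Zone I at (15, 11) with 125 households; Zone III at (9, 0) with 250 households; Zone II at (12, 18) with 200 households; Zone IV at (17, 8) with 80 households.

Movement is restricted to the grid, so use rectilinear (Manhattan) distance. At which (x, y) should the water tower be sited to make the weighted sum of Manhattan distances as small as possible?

(12, 11)

Manhattan distance separates: Σwᵢ(|x−xᵢ|+|y−yᵢ|) = Σwᵢ|x−xᵢ| + Σwᵢ|y−yᵢ|, so x and y are optimised independently as 1-D weighted medians.
Total weight W = 780; half = 390.
x-coordinate, sorted with cumulative weight:
  x=4 (Zone V, w=125) cum 125
  x=9 (Zone III, w=250) cum 375
  x=12 (Zone II, w=200) cum 575  ← median
  x=15 (Zone I, w=125) cum 700
  x=17 (Zone IV, w=80) cum 780
⇒ x* = 12
y-coordinate, sorted with cumulative weight:
  y=0 (Zone III, w=250) cum 250
  y=8 (Zone IV, w=80) cum 330
  y=11 (Zone I, w=125) cum 455  ← median
  y=14 (Zone V, w=125) cum 580
  y=18 (Zone II, w=200) cum 780
⇒ y* = 11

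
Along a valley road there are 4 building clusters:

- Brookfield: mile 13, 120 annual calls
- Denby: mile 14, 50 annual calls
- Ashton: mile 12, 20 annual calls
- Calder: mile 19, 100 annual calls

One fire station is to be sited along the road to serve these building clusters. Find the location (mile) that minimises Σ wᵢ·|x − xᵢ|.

x = 14

For a sum of weighted absolute distances on a line, the optimum is the weighted median (not the mean). Total weight W = 290; half-weight = 145.
Sort by position and accumulate weight:
  mile 12 (Ashton, w=20) → cum 20
  mile 13 (Brookfield, w=120) → cum 140
  mile 14 (Denby, w=50) → cum 190  ≥ 145 → median here
  mile 19 (Calder, w=100) → cum 290
Optimal location: mile 14.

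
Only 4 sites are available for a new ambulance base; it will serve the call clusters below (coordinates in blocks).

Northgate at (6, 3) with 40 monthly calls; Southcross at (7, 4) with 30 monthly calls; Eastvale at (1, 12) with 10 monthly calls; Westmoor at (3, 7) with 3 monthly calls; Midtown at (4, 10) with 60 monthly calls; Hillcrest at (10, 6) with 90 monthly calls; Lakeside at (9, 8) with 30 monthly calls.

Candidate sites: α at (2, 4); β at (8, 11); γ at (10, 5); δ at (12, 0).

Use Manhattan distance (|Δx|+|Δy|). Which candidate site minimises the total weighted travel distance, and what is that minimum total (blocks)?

γ, total 1417 blocks

Total weighted distance at each candidate:
  α (2, 4): total = 2162
  β (8, 11): total = 1797
  γ (10, 5): total = 1417
  δ (12, 0): total = 3038
Minimum is at γ with total 1417 blocks.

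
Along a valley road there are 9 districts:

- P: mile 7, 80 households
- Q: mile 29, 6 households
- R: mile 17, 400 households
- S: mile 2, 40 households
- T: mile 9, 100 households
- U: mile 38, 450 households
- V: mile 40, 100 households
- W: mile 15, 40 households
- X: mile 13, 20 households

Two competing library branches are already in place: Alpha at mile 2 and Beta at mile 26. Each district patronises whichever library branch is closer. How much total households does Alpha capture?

The indifferent point is the midpoint (2+26)/2 = 14; districts left of it (closer to Alpha at 2) go to Alpha, those right go to Beta.
  S at 2 (w=40) → Alpha
  P at 7 (w=80) → Alpha
  T at 9 (w=100) → Alpha
  X at 13 (w=20) → Alpha
  W at 15 (w=40) → Beta
  R at 17 (w=400) → Beta
  Q at 29 (w=6) → Beta
  U at 38 (w=450) → Beta
  V at 40 (w=100) → Beta
Alpha captures 240; Beta captures 996.

240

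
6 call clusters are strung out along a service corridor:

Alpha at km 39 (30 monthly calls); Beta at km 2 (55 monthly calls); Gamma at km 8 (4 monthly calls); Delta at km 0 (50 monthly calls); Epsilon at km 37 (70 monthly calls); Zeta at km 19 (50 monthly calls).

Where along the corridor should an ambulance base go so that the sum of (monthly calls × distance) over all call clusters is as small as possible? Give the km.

For a sum of weighted absolute distances on a line, the optimum is the weighted median (not the mean). Total weight W = 259; half-weight = 129.5.
Sort by position and accumulate weight:
  km 0 (Delta, w=50) → cum 50
  km 2 (Beta, w=55) → cum 105
  km 8 (Gamma, w=4) → cum 109
  km 19 (Zeta, w=50) → cum 159  ≥ 129.5 → median here
  km 37 (Epsilon, w=70) → cum 229
  km 39 (Alpha, w=30) → cum 259
Optimal location: km 19.

x = 19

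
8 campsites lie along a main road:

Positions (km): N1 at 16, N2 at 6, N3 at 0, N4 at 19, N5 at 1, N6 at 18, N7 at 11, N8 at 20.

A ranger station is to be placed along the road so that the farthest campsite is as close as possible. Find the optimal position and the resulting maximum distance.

location 10, max distance 10

The 1-center on a line is the midpoint of the two extreme points: leftmost at 0, rightmost at 20.
Optimal location = (0 + 20)/2 = 10; maximum distance = (20 − 0)/2 = 10.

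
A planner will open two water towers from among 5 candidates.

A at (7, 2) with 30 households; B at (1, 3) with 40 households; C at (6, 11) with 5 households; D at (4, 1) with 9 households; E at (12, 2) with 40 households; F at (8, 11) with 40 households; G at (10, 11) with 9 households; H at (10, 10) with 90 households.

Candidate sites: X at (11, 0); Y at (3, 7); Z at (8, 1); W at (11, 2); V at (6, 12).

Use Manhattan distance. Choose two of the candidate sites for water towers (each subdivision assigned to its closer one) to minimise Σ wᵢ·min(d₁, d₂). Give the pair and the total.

{Z, V}, total 1366

Evaluate every pair (each demand assigned to the nearer of the two):
  {Z, V}: total = 1366
  {W, V}: total = 1382
  {X, V}: total = 1602
  {Y, W}: total = 1758
  {Y, V}: total = 1843
  {Z, W}: total = 1856
  {Y, Z}: total = 1930
  {X, Y}: total = 1997
  {X, W}: total = 2122
  {X, Z}: total = 2134
Best pair: {Z, V} with total 1366.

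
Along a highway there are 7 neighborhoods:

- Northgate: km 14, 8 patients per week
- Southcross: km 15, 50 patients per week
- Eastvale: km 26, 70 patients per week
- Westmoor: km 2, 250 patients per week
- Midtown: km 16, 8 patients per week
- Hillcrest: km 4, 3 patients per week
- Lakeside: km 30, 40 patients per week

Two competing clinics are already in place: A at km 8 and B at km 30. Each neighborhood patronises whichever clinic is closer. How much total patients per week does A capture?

319

The indifferent point is the midpoint (8+30)/2 = 19; neighborhoods left of it (closer to A at 8) go to A, those right go to B.
  Westmoor at 2 (w=250) → A
  Hillcrest at 4 (w=3) → A
  Northgate at 14 (w=8) → A
  Southcross at 15 (w=50) → A
  Midtown at 16 (w=8) → A
  Eastvale at 26 (w=70) → B
  Lakeside at 30 (w=40) → B
A captures 319; B captures 110.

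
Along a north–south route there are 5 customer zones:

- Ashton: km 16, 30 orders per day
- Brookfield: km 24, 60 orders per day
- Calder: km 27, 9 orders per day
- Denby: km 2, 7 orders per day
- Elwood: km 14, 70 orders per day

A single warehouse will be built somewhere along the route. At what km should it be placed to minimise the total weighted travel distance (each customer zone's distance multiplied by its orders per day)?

For a sum of weighted absolute distances on a line, the optimum is the weighted median (not the mean). Total weight W = 176; half-weight = 88.
Sort by position and accumulate weight:
  km 2 (Denby, w=7) → cum 7
  km 14 (Elwood, w=70) → cum 77
  km 16 (Ashton, w=30) → cum 107  ≥ 88 → median here
  km 24 (Brookfield, w=60) → cum 167
  km 27 (Calder, w=9) → cum 176
Optimal location: km 16.

x = 16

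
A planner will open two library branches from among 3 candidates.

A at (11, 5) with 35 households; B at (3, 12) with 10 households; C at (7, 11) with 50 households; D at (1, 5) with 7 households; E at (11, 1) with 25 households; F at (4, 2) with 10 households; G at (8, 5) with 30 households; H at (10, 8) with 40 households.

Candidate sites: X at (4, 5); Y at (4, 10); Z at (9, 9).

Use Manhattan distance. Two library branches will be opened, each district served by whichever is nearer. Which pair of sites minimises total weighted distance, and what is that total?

Evaluate every pair (each demand assigned to the nearer of the two):
  {X, Z}: total = 991
  {Y, Z}: total = 1056
  {X, Y}: total = 1241
Best pair: {X, Z} with total 991.

{X, Z}, total 991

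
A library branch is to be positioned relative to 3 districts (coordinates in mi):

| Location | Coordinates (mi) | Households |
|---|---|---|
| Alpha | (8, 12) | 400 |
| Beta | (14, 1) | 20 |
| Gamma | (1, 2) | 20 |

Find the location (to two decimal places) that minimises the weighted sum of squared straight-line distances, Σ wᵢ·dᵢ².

(7.95, 11.05)

The minimiser of Σwᵢ‖p−pᵢ‖² is the weighted centroid p* = (Σwᵢpᵢ)/(Σwᵢ).
Σwᵢ = 440.
Σwᵢxᵢ = 400·8 + 20·14 + 20·1 = 3500.
Σwᵢyᵢ = 400·12 + 20·1 + 20·2 = 4860.
x* = 3500/440 = 7.95, y* = 4860/440 = 11.05.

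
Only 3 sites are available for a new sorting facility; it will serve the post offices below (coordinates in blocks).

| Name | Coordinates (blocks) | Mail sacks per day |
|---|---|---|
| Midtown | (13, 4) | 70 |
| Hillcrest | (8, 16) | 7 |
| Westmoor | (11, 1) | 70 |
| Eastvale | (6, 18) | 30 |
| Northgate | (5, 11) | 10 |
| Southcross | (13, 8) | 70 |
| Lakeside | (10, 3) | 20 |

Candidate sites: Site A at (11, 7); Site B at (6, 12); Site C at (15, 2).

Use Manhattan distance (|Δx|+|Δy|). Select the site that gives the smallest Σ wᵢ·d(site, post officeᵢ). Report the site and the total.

Site A, total 1744 blocks

Total weighted distance at each candidate:
  Site A (11, 7): total = 1744
  Site B (6, 12): total = 3442
  Site C (15, 2): total = 2397
Minimum is at Site A with total 1744 blocks.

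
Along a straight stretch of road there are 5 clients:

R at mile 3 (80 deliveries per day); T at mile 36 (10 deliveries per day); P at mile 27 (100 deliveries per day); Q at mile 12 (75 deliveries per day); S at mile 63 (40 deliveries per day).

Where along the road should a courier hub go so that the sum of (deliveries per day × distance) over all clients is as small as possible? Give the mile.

x = 12

For a sum of weighted absolute distances on a line, the optimum is the weighted median (not the mean). Total weight W = 305; half-weight = 152.5.
Sort by position and accumulate weight:
  mile 3 (R, w=80) → cum 80
  mile 12 (Q, w=75) → cum 155  ≥ 152.5 → median here
  mile 27 (P, w=100) → cum 255
  mile 36 (T, w=10) → cum 265
  mile 63 (S, w=40) → cum 305
Optimal location: mile 12.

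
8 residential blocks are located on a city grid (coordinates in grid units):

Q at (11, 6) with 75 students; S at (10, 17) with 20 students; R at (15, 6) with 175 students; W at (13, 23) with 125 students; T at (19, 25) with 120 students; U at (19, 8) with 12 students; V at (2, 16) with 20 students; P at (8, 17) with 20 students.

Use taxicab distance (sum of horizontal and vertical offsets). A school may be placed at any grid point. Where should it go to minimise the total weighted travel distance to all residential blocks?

Manhattan distance separates: Σwᵢ(|x−xᵢ|+|y−yᵢ|) = Σwᵢ|x−xᵢ| + Σwᵢ|y−yᵢ|, so x and y are optimised independently as 1-D weighted medians.
Total weight W = 567; half = 283.5.
x-coordinate, sorted with cumulative weight:
  x=2 (V, w=20) cum 20
  x=8 (P, w=20) cum 40
  x=10 (S, w=20) cum 60
  x=11 (Q, w=75) cum 135
  x=13 (W, w=125) cum 260
  x=15 (R, w=175) cum 435  ← median
  x=19 (T, w=120) cum 555
  x=19 (U, w=12) cum 567
⇒ x* = 15
y-coordinate, sorted with cumulative weight:
  y=6 (Q, w=75) cum 75
  y=6 (R, w=175) cum 250
  y=8 (U, w=12) cum 262
  y=16 (V, w=20) cum 282
  y=17 (S, w=20) cum 302  ← median
  y=17 (P, w=20) cum 322
  y=23 (W, w=125) cum 447
  y=25 (T, w=120) cum 567
⇒ y* = 17

(15, 17)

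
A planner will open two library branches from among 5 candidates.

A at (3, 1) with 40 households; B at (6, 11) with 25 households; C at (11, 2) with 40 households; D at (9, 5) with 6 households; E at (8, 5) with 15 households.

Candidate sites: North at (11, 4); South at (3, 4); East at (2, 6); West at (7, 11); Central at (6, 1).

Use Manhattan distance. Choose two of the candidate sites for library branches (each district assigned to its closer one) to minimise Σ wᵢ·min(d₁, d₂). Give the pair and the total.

{West, Central}, total 517

Evaluate every pair (each demand assigned to the nearer of the two):
  {West, Central}: total = 517
  {North, South}: total = 528
  {North, Central}: total = 528
  {North, East}: total = 623
  {North, West}: total = 623
  {South, West}: total = 677
  {East, Central}: total = 717
  {South, Central}: total = 742
  {South, East}: total = 877
  {East, West}: total = 938
Best pair: {West, Central} with total 517.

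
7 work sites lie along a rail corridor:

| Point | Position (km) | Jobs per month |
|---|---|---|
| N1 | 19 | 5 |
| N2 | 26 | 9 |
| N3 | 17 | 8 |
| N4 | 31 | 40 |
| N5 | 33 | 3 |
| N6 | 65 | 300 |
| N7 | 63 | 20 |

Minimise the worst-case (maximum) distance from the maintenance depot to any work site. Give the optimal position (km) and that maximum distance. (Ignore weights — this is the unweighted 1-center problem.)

The 1-center on a line is the midpoint of the two extreme points: leftmost at 17, rightmost at 65.
Optimal location = (17 + 65)/2 = 41; maximum distance = (65 − 17)/2 = 24.

location 41, max distance 24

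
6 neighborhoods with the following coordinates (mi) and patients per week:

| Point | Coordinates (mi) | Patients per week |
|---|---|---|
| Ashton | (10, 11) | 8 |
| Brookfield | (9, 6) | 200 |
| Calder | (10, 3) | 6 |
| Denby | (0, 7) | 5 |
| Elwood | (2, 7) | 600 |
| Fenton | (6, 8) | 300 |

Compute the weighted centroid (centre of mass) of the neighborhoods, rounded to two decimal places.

(4.41, 7.10)

The minimiser of Σwᵢ‖p−pᵢ‖² is the weighted centroid p* = (Σwᵢpᵢ)/(Σwᵢ).
Σwᵢ = 1119.
Σwᵢxᵢ = 8·10 + 200·9 + 6·10 + 5·0 + 600·2 + 300·6 = 4940.
Σwᵢyᵢ = 8·11 + 200·6 + 6·3 + 5·7 + 600·7 + 300·8 = 7941.
x* = 4940/1119 = 4.41, y* = 7941/1119 = 7.10.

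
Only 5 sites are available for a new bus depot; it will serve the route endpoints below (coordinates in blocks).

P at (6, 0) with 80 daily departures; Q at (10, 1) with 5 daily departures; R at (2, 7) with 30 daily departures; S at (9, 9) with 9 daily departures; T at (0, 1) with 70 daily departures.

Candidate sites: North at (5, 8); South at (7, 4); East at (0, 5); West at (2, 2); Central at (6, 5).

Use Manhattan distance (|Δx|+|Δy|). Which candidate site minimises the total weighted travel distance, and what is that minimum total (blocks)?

Total weighted distance at each candidate:
  North (5, 8): total = 1785
  South (7, 4): total = 1433
  East (0, 5): total = 1467
  West (2, 2): total = 1011
  Central (6, 5): total = 1383
Minimum is at West with total 1011 blocks.

West, total 1011 blocks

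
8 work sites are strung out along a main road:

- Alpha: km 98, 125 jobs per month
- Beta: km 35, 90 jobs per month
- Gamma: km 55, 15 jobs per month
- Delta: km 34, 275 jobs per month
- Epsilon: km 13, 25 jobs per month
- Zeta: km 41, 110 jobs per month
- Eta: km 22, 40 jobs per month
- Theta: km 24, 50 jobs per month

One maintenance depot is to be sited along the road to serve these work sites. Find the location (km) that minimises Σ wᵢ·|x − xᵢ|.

x = 34

For a sum of weighted absolute distances on a line, the optimum is the weighted median (not the mean). Total weight W = 730; half-weight = 365.
Sort by position and accumulate weight:
  km 13 (Epsilon, w=25) → cum 25
  km 22 (Eta, w=40) → cum 65
  km 24 (Theta, w=50) → cum 115
  km 34 (Delta, w=275) → cum 390  ≥ 365 → median here
  km 35 (Beta, w=90) → cum 480
  km 41 (Zeta, w=110) → cum 590
  km 55 (Gamma, w=15) → cum 605
  km 98 (Alpha, w=125) → cum 730
Optimal location: km 34.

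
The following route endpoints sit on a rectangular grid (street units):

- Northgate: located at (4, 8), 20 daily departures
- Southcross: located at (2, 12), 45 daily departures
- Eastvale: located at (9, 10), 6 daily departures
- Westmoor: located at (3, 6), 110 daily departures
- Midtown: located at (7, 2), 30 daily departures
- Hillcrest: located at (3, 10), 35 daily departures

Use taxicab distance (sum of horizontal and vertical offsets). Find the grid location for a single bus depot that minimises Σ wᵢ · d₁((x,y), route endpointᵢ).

Manhattan distance separates: Σwᵢ(|x−xᵢ|+|y−yᵢ|) = Σwᵢ|x−xᵢ| + Σwᵢ|y−yᵢ|, so x and y are optimised independently as 1-D weighted medians.
Total weight W = 246; half = 123.
x-coordinate, sorted with cumulative weight:
  x=2 (Southcross, w=45) cum 45
  x=3 (Westmoor, w=110) cum 155  ← median
  x=3 (Hillcrest, w=35) cum 190
  x=4 (Northgate, w=20) cum 210
  x=7 (Midtown, w=30) cum 240
  x=9 (Eastvale, w=6) cum 246
⇒ x* = 3
y-coordinate, sorted with cumulative weight:
  y=2 (Midtown, w=30) cum 30
  y=6 (Westmoor, w=110) cum 140  ← median
  y=8 (Northgate, w=20) cum 160
  y=10 (Eastvale, w=6) cum 166
  y=10 (Hillcrest, w=35) cum 201
  y=12 (Southcross, w=45) cum 246
⇒ y* = 6

(3, 6)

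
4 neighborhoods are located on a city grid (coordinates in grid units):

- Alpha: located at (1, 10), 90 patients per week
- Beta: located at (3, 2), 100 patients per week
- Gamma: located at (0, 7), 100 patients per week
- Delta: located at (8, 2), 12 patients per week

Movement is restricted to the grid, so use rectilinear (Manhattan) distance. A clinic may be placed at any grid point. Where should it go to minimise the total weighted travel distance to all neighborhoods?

(1, 7)

Manhattan distance separates: Σwᵢ(|x−xᵢ|+|y−yᵢ|) = Σwᵢ|x−xᵢ| + Σwᵢ|y−yᵢ|, so x and y are optimised independently as 1-D weighted medians.
Total weight W = 302; half = 151.
x-coordinate, sorted with cumulative weight:
  x=0 (Gamma, w=100) cum 100
  x=1 (Alpha, w=90) cum 190  ← median
  x=3 (Beta, w=100) cum 290
  x=8 (Delta, w=12) cum 302
⇒ x* = 1
y-coordinate, sorted with cumulative weight:
  y=2 (Beta, w=100) cum 100
  y=2 (Delta, w=12) cum 112
  y=7 (Gamma, w=100) cum 212  ← median
  y=10 (Alpha, w=90) cum 302
⇒ y* = 7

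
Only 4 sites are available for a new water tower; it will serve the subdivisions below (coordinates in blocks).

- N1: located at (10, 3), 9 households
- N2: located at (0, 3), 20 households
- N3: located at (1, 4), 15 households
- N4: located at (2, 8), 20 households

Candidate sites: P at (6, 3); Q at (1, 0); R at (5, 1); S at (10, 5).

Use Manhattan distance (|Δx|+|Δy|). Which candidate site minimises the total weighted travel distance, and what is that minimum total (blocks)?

P, total 426 blocks

Total weighted distance at each candidate:
  P (6, 3): total = 426
  Q (1, 0): total = 428
  R (5, 1): total = 508
  S (10, 5): total = 628
Minimum is at P with total 426 blocks.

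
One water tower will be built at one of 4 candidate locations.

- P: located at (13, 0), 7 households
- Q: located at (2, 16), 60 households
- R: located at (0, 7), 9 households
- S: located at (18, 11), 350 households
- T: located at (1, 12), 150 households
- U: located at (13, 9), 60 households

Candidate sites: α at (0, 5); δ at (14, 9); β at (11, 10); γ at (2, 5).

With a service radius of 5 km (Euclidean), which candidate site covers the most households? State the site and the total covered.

Coverage radius r = 5 km; a point is covered iff (Δx)²+(Δy)² ≤ 5² = 25.
  α (0, 5): covers {R} → 9
  δ (14, 9): covers {S, U} → 410
  β (11, 10): covers {U} → 60
  γ (2, 5): covers {R} → 9
Maximum coverage at δ: 410 households.

δ, covering 410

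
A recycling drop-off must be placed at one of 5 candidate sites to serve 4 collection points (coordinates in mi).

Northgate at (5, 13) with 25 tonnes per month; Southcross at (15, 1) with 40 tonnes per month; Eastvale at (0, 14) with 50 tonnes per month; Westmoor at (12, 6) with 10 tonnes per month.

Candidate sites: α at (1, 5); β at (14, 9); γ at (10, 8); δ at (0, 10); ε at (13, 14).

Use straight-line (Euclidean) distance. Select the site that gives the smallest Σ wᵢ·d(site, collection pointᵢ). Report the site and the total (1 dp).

Total weighted distance at each candidate:
  α (1, 5): total = 1369.2
  β (14, 9): total = 1348.1
  γ (10, 8): total = 1132.2
  δ (0, 10): total = 1172.0
  ε (13, 14): total = 1458.3
Minimum is at γ with total 1132.2 mi.

γ, total 1132.2 mi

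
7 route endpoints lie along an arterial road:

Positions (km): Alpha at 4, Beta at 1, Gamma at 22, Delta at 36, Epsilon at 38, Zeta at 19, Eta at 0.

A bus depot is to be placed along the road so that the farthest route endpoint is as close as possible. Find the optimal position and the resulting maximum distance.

location 19, max distance 19

The 1-center on a line is the midpoint of the two extreme points: leftmost at 0, rightmost at 38.
Optimal location = (0 + 38)/2 = 19; maximum distance = (38 − 0)/2 = 19.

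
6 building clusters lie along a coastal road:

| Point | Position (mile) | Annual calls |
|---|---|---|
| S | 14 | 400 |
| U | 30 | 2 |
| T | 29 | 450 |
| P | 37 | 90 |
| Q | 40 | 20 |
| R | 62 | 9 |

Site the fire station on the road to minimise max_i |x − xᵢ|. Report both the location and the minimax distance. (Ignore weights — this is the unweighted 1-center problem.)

location 38, max distance 24

The 1-center on a line is the midpoint of the two extreme points: leftmost at 14, rightmost at 62.
Optimal location = (14 + 62)/2 = 38; maximum distance = (62 − 14)/2 = 24.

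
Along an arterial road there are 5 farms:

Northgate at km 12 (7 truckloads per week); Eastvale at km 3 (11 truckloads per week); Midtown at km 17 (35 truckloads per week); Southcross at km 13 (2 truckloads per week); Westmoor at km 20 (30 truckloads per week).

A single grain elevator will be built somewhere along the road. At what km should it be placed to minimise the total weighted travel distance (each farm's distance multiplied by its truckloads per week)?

x = 17

For a sum of weighted absolute distances on a line, the optimum is the weighted median (not the mean). Total weight W = 85; half-weight = 42.5.
Sort by position and accumulate weight:
  km 3 (Eastvale, w=11) → cum 11
  km 12 (Northgate, w=7) → cum 18
  km 13 (Southcross, w=2) → cum 20
  km 17 (Midtown, w=35) → cum 55  ≥ 42.5 → median here
  km 20 (Westmoor, w=30) → cum 85
Optimal location: km 17.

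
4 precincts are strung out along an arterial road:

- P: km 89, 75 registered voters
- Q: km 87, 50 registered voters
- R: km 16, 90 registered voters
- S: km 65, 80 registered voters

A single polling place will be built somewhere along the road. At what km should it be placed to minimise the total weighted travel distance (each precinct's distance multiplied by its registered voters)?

x = 65

For a sum of weighted absolute distances on a line, the optimum is the weighted median (not the mean). Total weight W = 295; half-weight = 147.5.
Sort by position and accumulate weight:
  km 16 (R, w=90) → cum 90
  km 65 (S, w=80) → cum 170  ≥ 147.5 → median here
  km 87 (Q, w=50) → cum 220
  km 89 (P, w=75) → cum 295
Optimal location: km 65.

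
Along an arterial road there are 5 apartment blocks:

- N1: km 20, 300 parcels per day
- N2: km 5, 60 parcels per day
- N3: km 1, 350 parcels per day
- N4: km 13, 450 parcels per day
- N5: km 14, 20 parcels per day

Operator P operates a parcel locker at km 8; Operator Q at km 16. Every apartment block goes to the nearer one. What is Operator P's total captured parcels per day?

The indifferent point is the midpoint (8+16)/2 = 12; apartment blocks left of it (closer to Operator P at 8) go to Operator P, those right go to Operator Q.
  N3 at 1 (w=350) → Operator P
  N2 at 5 (w=60) → Operator P
  N4 at 13 (w=450) → Operator Q
  N5 at 14 (w=20) → Operator Q
  N1 at 20 (w=300) → Operator Q
Operator P captures 410; Operator Q captures 770.

410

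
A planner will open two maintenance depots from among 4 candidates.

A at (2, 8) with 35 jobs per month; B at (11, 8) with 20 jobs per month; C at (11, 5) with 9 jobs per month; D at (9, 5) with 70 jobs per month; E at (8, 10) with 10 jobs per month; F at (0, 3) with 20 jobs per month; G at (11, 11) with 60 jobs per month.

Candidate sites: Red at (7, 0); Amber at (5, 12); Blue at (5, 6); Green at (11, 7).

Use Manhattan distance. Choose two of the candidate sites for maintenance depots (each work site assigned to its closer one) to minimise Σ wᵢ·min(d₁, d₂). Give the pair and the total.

Evaluate every pair (each demand assigned to the nearer of the two):
  {Blue, Green}: total = 953
  {Amber, Green}: total = 1133
  {Red, Green}: total = 1168
  {Amber, Blue}: total = 1378
  {Red, Blue}: total = 1638
  {Red, Amber}: total = 1686
Best pair: {Blue, Green} with total 953.

{Blue, Green}, total 953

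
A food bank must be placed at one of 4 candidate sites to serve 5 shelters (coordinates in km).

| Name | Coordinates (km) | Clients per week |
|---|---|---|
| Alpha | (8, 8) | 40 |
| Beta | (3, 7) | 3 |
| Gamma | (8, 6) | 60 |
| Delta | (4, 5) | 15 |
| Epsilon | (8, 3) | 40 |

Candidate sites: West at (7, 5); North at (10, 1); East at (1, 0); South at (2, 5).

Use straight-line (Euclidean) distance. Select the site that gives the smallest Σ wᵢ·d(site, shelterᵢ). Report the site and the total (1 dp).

West, total 359.2 km

Total weighted distance at each candidate:
  West (7, 5): total = 359.2
  North (10, 1): total = 863.3
  East (1, 0): total = 1392.3
  South (2, 5): total = 923.0
Minimum is at West with total 359.2 km.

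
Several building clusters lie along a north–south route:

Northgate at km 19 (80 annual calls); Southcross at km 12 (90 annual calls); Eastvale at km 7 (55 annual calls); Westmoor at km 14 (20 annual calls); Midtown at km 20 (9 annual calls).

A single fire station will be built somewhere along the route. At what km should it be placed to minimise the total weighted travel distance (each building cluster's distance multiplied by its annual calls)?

For a sum of weighted absolute distances on a line, the optimum is the weighted median (not the mean). Total weight W = 254; half-weight = 127.
Sort by position and accumulate weight:
  km 7 (Eastvale, w=55) → cum 55
  km 12 (Southcross, w=90) → cum 145  ≥ 127 → median here
  km 14 (Westmoor, w=20) → cum 165
  km 19 (Northgate, w=80) → cum 245
  km 20 (Midtown, w=9) → cum 254
Optimal location: km 12.

x = 12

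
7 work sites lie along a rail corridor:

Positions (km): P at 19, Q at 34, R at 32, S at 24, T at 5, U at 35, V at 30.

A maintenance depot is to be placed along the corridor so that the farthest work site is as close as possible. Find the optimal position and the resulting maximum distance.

location 20, max distance 15

The 1-center on a line is the midpoint of the two extreme points: leftmost at 5, rightmost at 35.
Optimal location = (5 + 35)/2 = 20; maximum distance = (35 − 5)/2 = 15.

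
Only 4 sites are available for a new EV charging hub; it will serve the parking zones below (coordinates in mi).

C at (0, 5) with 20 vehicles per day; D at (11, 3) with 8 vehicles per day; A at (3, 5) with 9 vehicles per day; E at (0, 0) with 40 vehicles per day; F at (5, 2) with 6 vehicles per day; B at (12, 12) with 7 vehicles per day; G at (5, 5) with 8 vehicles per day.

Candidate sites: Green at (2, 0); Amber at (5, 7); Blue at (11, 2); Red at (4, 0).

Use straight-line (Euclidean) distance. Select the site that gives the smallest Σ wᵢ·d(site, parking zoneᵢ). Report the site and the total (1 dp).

Total weighted distance at each candidate:
  Green (2, 0): total = 487.1
  Amber (5, 7): total = 641.2
  Blue (11, 2): total = 920.2
  Red (4, 0): total = 550.0
Minimum is at Green with total 487.1 mi.

Green, total 487.1 mi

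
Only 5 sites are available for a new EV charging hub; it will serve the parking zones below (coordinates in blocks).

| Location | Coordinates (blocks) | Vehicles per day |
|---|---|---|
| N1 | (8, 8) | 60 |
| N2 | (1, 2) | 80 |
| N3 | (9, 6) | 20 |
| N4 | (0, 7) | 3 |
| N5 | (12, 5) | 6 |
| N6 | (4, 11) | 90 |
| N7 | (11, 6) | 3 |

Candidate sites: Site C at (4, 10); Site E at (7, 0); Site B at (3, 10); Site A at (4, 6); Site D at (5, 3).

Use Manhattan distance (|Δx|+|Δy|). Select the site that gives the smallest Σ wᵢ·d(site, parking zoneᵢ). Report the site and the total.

Site A, total 1560 blocks

Total weighted distance at each candidate:
  Site C (4, 10): total = 1642
  Site E (7, 0): total = 2732
  Site B (3, 10): total = 1738
  Site A (4, 6): total = 1560
  Site D (5, 3): total = 1938
Minimum is at Site A with total 1560 blocks.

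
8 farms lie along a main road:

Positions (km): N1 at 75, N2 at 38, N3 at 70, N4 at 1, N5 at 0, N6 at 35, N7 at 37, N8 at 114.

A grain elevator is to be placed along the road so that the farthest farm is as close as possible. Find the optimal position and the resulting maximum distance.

location 57, max distance 57

The 1-center on a line is the midpoint of the two extreme points: leftmost at 0, rightmost at 114.
Optimal location = (0 + 114)/2 = 57; maximum distance = (114 − 0)/2 = 57.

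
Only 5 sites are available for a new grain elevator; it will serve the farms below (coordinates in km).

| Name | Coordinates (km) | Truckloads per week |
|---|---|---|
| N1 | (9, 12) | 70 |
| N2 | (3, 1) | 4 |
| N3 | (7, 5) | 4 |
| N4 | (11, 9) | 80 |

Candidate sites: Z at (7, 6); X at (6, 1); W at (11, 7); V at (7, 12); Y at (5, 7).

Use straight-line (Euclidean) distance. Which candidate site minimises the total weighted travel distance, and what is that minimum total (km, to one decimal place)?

Total weighted distance at each candidate:
  Z (7, 6): total = 872.3
  X (6, 1): total = 1581.3
  W (11, 7): total = 594.9
  V (7, 12): total = 614.8
  Y (5, 7): total = 990.8
Minimum is at W with total 594.9 km.

W, total 594.9 km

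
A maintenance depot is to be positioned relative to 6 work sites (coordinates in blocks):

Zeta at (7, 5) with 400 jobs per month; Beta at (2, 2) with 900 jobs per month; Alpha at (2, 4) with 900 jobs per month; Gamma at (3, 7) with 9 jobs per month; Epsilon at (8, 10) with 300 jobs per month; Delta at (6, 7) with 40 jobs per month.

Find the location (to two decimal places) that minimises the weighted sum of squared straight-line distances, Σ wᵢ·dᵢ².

The minimiser of Σwᵢ‖p−pᵢ‖² is the weighted centroid p* = (Σwᵢpᵢ)/(Σwᵢ).
Σwᵢ = 2549.
Σwᵢxᵢ = 400·7 + 900·2 + 900·2 + 9·3 + 300·8 + 40·6 = 9067.
Σwᵢyᵢ = 400·5 + 900·2 + 900·4 + 9·7 + 300·10 + 40·7 = 10743.
x* = 9067/2549 = 3.56, y* = 10743/2549 = 4.21.

(3.56, 4.21)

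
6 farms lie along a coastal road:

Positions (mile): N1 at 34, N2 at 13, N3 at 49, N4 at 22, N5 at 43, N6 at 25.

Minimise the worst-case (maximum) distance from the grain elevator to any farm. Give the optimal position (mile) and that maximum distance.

location 31, max distance 18

The 1-center on a line is the midpoint of the two extreme points: leftmost at 13, rightmost at 49.
Optimal location = (13 + 49)/2 = 31; maximum distance = (49 − 13)/2 = 18.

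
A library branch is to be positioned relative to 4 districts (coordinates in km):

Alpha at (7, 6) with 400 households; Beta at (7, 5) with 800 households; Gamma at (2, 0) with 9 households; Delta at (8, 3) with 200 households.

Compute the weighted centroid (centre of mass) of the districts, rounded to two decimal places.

(7.11, 4.97)

The minimiser of Σwᵢ‖p−pᵢ‖² is the weighted centroid p* = (Σwᵢpᵢ)/(Σwᵢ).
Σwᵢ = 1409.
Σwᵢxᵢ = 400·7 + 800·7 + 9·2 + 200·8 = 10018.
Σwᵢyᵢ = 400·6 + 800·5 + 9·0 + 200·3 = 7000.
x* = 10018/1409 = 7.11, y* = 7000/1409 = 4.97.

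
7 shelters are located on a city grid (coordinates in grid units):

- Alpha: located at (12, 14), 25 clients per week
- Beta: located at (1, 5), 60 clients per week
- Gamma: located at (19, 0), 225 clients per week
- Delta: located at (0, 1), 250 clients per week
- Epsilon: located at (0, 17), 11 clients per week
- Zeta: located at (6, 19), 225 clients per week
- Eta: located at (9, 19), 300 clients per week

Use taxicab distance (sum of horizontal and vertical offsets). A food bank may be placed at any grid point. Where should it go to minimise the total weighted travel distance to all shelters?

(9, 14)

Manhattan distance separates: Σwᵢ(|x−xᵢ|+|y−yᵢ|) = Σwᵢ|x−xᵢ| + Σwᵢ|y−yᵢ|, so x and y are optimised independently as 1-D weighted medians.
Total weight W = 1096; half = 548.
x-coordinate, sorted with cumulative weight:
  x=0 (Delta, w=250) cum 250
  x=0 (Epsilon, w=11) cum 261
  x=1 (Beta, w=60) cum 321
  x=6 (Zeta, w=225) cum 546
  x=9 (Eta, w=300) cum 846  ← median
  x=12 (Alpha, w=25) cum 871
  x=19 (Gamma, w=225) cum 1096
⇒ x* = 9
y-coordinate, sorted with cumulative weight:
  y=0 (Gamma, w=225) cum 225
  y=1 (Delta, w=250) cum 475
  y=5 (Beta, w=60) cum 535
  y=14 (Alpha, w=25) cum 560  ← median
  y=17 (Epsilon, w=11) cum 571
  y=19 (Zeta, w=225) cum 796
  y=19 (Eta, w=300) cum 1096
⇒ y* = 14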